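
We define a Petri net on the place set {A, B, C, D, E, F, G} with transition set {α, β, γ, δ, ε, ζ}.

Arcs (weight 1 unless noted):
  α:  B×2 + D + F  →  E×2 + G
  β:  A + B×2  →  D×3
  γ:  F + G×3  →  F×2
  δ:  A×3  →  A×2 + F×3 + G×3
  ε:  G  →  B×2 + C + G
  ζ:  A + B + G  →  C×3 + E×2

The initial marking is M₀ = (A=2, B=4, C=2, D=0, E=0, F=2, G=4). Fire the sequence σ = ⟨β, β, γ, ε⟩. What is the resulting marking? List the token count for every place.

step 1: fire β:  (A=2, B=4, C=2, D=0, E=0, F=2, G=4) → (A=1, B=2, C=2, D=3, E=0, F=2, G=4)
step 2: fire β:  (A=1, B=2, C=2, D=3, E=0, F=2, G=4) → (A=0, B=0, C=2, D=6, E=0, F=2, G=4)
step 3: fire γ:  (A=0, B=0, C=2, D=6, E=0, F=2, G=4) → (A=0, B=0, C=2, D=6, E=0, F=3, G=1)
step 4: fire ε:  (A=0, B=0, C=2, D=6, E=0, F=3, G=1) → (A=0, B=2, C=3, D=6, E=0, F=3, G=1)

(A=0, B=2, C=3, D=6, E=0, F=3, G=1)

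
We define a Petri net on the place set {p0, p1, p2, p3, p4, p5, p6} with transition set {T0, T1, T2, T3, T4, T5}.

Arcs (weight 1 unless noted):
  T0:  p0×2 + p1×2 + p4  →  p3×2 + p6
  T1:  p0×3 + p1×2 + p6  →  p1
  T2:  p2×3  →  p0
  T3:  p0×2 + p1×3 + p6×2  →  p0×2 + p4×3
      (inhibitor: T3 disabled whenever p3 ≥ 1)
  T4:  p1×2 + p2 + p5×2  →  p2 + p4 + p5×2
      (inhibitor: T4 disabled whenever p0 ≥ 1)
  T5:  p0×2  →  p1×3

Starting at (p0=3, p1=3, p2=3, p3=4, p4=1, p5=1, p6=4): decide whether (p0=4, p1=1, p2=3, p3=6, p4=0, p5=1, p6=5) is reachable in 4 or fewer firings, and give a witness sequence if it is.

depth 0: 1 marking
depth 1: 5 markings reached so far
depth 2: 8 markings reached so far
depth 3: 10 markings reached so far
depth 4: 10 markings reached so far
(frontier empty at depth 4; search complete)
target is not among the 10 markings reachable within 4 steps

NO — not reachable within 4 firings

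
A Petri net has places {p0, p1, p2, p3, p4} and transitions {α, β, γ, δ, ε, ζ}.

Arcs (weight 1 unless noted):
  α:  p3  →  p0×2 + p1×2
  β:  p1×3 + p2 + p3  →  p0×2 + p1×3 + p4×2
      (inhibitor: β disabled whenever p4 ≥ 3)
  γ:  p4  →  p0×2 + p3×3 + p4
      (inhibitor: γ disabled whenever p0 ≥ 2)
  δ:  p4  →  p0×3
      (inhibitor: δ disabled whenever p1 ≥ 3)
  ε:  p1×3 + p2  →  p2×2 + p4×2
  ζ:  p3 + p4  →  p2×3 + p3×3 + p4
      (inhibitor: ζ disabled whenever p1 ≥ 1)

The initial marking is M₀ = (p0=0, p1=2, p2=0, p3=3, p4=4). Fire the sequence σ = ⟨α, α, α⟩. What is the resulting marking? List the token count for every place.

(p0=6, p1=8, p2=0, p3=0, p4=4)

step 1: fire α:  (p0=0, p1=2, p2=0, p3=3, p4=4) → (p0=2, p1=4, p2=0, p3=2, p4=4)
step 2: fire α:  (p0=2, p1=4, p2=0, p3=2, p4=4) → (p0=4, p1=6, p2=0, p3=1, p4=4)
step 3: fire α:  (p0=4, p1=6, p2=0, p3=1, p4=4) → (p0=6, p1=8, p2=0, p3=0, p4=4)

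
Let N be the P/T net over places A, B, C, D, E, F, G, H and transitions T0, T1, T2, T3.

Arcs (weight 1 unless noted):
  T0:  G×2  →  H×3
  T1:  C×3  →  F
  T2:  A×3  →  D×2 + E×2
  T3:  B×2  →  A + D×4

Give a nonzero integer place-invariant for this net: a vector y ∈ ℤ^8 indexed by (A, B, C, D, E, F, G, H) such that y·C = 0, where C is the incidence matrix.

y = (A:2, B:7, C:0, D:3, E:0, F:0, G:0, H:0)

Incidence matrix C (rows=places, cols=transitions):
       T0   T1   T2   T3
    A   0    0   -3    1
    B   0    0    0   -2
    C   0   -3    0    0
    D   0    0    2    4
    E   0    0    2    0
    F   0    1    0    0
    G  -2    0    0    0
    H   3    0    0    0

Candidate y = [2, 7, 0, 3, 0, 0, 0, 0]; check y·C column-wise:
  col T0: 2·0 + 7·0 + 3·0 + 0·-2 + 0·3 = 0
  col T1: 2·0 + 7·0 + 0·-3 + 3·0 + 0·1 = 0
  col T2: 2·-3 + 7·0 + 3·2 + 0·2 = 0
  col T3: 2·1 + 7·-2 + 3·4 = 0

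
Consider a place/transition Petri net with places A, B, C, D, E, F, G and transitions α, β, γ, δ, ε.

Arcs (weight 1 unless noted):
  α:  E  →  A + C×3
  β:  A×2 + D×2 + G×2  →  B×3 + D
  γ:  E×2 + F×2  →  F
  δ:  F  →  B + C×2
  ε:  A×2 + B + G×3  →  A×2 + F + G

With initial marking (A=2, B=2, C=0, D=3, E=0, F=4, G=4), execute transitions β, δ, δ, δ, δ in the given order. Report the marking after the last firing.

(A=0, B=9, C=8, D=2, E=0, F=0, G=2)

step 1: fire β:  (A=2, B=2, C=0, D=3, E=0, F=4, G=4) → (A=0, B=5, C=0, D=2, E=0, F=4, G=2)
step 2: fire δ:  (A=0, B=5, C=0, D=2, E=0, F=4, G=2) → (A=0, B=6, C=2, D=2, E=0, F=3, G=2)
step 3: fire δ:  (A=0, B=6, C=2, D=2, E=0, F=3, G=2) → (A=0, B=7, C=4, D=2, E=0, F=2, G=2)
step 4: fire δ:  (A=0, B=7, C=4, D=2, E=0, F=2, G=2) → (A=0, B=8, C=6, D=2, E=0, F=1, G=2)
step 5: fire δ:  (A=0, B=8, C=6, D=2, E=0, F=1, G=2) → (A=0, B=9, C=8, D=2, E=0, F=0, G=2)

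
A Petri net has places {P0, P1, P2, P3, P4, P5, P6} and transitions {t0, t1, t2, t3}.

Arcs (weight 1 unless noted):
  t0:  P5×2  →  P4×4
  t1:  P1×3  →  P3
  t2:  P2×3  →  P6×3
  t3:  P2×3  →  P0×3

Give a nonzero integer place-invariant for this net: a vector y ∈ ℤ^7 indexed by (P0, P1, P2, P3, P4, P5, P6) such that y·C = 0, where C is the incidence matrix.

y = (P0:0, P1:1, P2:0, P3:3, P4:0, P5:0, P6:0)

Incidence matrix C (rows=places, cols=transitions):
       t0   t1   t2   t3
   P0   0    0    0    3
   P1   0   -3    0    0
   P2   0    0   -3   -3
   P3   0    1    0    0
   P4   4    0    0    0
   P5  -2    0    0    0
   P6   0    0    3    0

Candidate y = [0, 1, 0, 3, 0, 0, 0]; check y·C column-wise:
  col t0: 1·0 + 3·0 + 0·4 + 0·-2 = 0
  col t1: 1·-3 + 3·1 = 0
  col t2: 1·0 + 0·-3 + 3·0 + 0·3 = 0
  col t3: 0·3 + 1·0 + 0·-3 + 3·0 = 0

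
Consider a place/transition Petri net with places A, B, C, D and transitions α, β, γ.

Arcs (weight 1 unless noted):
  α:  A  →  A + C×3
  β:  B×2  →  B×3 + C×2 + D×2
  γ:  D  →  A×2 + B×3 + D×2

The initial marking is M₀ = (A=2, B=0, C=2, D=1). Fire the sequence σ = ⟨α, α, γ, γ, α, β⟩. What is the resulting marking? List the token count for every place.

(A=6, B=7, C=13, D=5)

step 1: fire α:  (A=2, B=0, C=2, D=1) → (A=2, B=0, C=5, D=1)
step 2: fire α:  (A=2, B=0, C=5, D=1) → (A=2, B=0, C=8, D=1)
step 3: fire γ:  (A=2, B=0, C=8, D=1) → (A=4, B=3, C=8, D=2)
step 4: fire γ:  (A=4, B=3, C=8, D=2) → (A=6, B=6, C=8, D=3)
step 5: fire α:  (A=6, B=6, C=8, D=3) → (A=6, B=6, C=11, D=3)
step 6: fire β:  (A=6, B=6, C=11, D=3) → (A=6, B=7, C=13, D=5)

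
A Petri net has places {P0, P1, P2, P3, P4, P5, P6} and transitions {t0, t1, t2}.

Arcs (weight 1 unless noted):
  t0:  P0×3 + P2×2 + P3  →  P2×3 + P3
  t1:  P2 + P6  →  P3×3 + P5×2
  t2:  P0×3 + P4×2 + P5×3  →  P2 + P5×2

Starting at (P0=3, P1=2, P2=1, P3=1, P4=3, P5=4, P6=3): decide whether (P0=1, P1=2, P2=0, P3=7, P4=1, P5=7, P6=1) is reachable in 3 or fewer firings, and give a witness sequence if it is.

NO — not reachable within 3 firings

depth 0: 1 marking
depth 1: 3 markings reached so far
depth 2: 4 markings reached so far
depth 3: 5 markings reached so far
target is not among the 5 markings reachable within 3 steps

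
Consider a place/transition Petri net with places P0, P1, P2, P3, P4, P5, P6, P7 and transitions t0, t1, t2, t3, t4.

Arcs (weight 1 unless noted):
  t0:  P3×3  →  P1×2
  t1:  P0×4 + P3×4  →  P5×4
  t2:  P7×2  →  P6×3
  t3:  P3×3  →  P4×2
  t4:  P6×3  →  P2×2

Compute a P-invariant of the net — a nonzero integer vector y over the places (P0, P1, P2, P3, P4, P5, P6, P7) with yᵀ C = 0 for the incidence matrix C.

y = (P0:2, P1:-3, P2:0, P3:-2, P4:-3, P5:0, P6:0, P7:0)

Incidence matrix C (rows=places, cols=transitions):
       t0   t1   t2   t3   t4
   P0   0   -4    0    0    0
   P1   2    0    0    0    0
   P2   0    0    0    0    2
   P3  -3   -4    0   -3    0
   P4   0    0    0    2    0
   P5   0    4    0    0    0
   P6   0    0    3    0   -3
   P7   0    0   -2    0    0

Candidate y = [2, -3, 0, -2, -3, 0, 0, 0]; check y·C column-wise:
  col t0: 2·0 + -3·2 + -2·-3 + -3·0 = 0
  col t1: 2·-4 + -3·0 + -2·-4 + -3·0 + 0·4 = 0
  col t2: 2·0 + -3·0 + -2·0 + -3·0 + 0·3 + 0·-2 = 0
  col t3: 2·0 + -3·0 + -2·-3 + -3·2 = 0
  col t4: 2·0 + -3·0 + 0·2 + -2·0 + -3·0 + 0·-3 = 0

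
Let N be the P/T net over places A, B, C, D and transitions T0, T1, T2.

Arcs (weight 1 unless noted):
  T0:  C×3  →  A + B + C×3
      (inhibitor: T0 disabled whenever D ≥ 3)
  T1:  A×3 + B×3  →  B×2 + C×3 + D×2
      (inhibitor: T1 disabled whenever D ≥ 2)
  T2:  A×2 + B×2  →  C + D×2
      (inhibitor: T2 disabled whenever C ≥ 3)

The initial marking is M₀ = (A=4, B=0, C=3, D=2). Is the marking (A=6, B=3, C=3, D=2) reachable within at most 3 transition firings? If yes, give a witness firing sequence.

NO — not reachable within 3 firings

depth 0: 1 marking
depth 1: 2 markings reached so far
depth 2: 3 markings reached so far
depth 3: 4 markings reached so far
target is not among the 4 markings reachable within 3 steps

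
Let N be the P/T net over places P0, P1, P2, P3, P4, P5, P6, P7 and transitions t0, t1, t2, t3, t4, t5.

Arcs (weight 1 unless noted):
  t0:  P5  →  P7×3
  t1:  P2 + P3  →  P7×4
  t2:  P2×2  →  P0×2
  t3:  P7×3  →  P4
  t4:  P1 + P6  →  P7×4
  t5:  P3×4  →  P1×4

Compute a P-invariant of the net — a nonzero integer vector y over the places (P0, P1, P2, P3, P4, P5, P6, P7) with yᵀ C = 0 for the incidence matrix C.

Incidence matrix C (rows=places, cols=transitions):
       t0   t1   t2   t3   t4   t5
   P0   0    0    2    0    0    0
   P1   0    0    0    0   -1    4
   P2   0   -1   -2    0    0    0
   P3   0   -1    0    0    0   -4
   P4   0    0    0    1    0    0
   P5  -1    0    0    0    0    0
   P6   0    0    0    0   -1    0
   P7   3    4    0   -3    4    0

Candidate y = [1, -1, 1, -1, 0, 0, 1, 0]; check y·C column-wise:
  col t0: 1·0 + -1·0 + 1·0 + -1·0 + 0·-1 + 1·0 + 0·3 = 0
  col t1: 1·0 + -1·0 + 1·-1 + -1·-1 + 1·0 + 0·4 = 0
  col t2: 1·2 + -1·0 + 1·-2 + -1·0 + 1·0 = 0
  col t3: 1·0 + -1·0 + 1·0 + -1·0 + 0·1 + 1·0 + 0·-3 = 0
  col t4: 1·0 + -1·-1 + 1·0 + -1·0 + 1·-1 + 0·4 = 0
  col t5: 1·0 + -1·4 + 1·0 + -1·-4 + 1·0 = 0

y = (P0:1, P1:-1, P2:1, P3:-1, P4:0, P5:0, P6:1, P7:0)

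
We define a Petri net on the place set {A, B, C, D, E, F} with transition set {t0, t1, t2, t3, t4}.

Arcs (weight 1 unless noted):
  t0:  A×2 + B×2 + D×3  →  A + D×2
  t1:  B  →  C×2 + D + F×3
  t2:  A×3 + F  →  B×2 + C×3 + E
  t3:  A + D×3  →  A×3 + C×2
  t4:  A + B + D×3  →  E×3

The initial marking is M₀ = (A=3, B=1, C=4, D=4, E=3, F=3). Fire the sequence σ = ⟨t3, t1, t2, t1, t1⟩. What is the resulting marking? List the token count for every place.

(A=2, B=0, C=15, D=4, E=4, F=11)

step 1: fire t3:  (A=3, B=1, C=4, D=4, E=3, F=3) → (A=5, B=1, C=6, D=1, E=3, F=3)
step 2: fire t1:  (A=5, B=1, C=6, D=1, E=3, F=3) → (A=5, B=0, C=8, D=2, E=3, F=6)
step 3: fire t2:  (A=5, B=0, C=8, D=2, E=3, F=6) → (A=2, B=2, C=11, D=2, E=4, F=5)
step 4: fire t1:  (A=2, B=2, C=11, D=2, E=4, F=5) → (A=2, B=1, C=13, D=3, E=4, F=8)
step 5: fire t1:  (A=2, B=1, C=13, D=3, E=4, F=8) → (A=2, B=0, C=15, D=4, E=4, F=11)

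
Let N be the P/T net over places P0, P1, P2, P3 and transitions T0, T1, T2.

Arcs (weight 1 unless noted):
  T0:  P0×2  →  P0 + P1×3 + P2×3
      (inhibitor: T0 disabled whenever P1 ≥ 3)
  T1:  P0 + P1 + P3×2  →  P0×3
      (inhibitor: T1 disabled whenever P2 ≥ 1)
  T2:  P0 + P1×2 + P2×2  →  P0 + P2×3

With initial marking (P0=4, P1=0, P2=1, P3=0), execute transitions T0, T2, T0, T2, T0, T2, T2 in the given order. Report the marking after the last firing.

step 1: fire T0:  (P0=4, P1=0, P2=1, P3=0) → (P0=3, P1=3, P2=4, P3=0)
step 2: fire T2:  (P0=3, P1=3, P2=4, P3=0) → (P0=3, P1=1, P2=5, P3=0)
step 3: fire T0:  (P0=3, P1=1, P2=5, P3=0) → (P0=2, P1=4, P2=8, P3=0)
step 4: fire T2:  (P0=2, P1=4, P2=8, P3=0) → (P0=2, P1=2, P2=9, P3=0)
step 5: fire T0:  (P0=2, P1=2, P2=9, P3=0) → (P0=1, P1=5, P2=12, P3=0)
step 6: fire T2:  (P0=1, P1=5, P2=12, P3=0) → (P0=1, P1=3, P2=13, P3=0)
step 7: fire T2:  (P0=1, P1=3, P2=13, P3=0) → (P0=1, P1=1, P2=14, P3=0)

(P0=1, P1=1, P2=14, P3=0)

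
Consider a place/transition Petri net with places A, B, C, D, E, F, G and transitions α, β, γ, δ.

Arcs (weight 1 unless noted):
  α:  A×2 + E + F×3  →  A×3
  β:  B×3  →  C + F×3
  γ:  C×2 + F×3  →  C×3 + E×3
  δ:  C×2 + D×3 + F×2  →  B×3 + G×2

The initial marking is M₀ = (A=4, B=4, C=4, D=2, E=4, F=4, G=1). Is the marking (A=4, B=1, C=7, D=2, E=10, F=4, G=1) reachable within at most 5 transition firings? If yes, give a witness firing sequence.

depth 0: 1 marking
depth 1: 4 markings reached so far
depth 2: 6 markings reached so far
depth 3: 9 markings reached so far
depth 4: 9 markings reached so far
(frontier empty at depth 4; search complete)
target is not among the 9 markings reachable within 5 steps

NO — not reachable within 5 firings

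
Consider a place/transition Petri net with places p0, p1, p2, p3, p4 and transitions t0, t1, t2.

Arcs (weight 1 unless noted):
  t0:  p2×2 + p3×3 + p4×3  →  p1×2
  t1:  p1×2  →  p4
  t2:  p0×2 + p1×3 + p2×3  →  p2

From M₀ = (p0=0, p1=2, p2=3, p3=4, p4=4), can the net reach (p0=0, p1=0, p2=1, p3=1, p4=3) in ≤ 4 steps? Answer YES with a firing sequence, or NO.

step 1: fire t0:  (p0=0, p1=2, p2=3, p3=4, p4=4) → (p0=0, p1=4, p2=1, p3=1, p4=1)
step 2: fire t1:  (p0=0, p1=4, p2=1, p3=1, p4=1) → (p0=0, p1=2, p2=1, p3=1, p4=2)
step 3: fire t1:  (p0=0, p1=2, p2=1, p3=1, p4=2) → (p0=0, p1=0, p2=1, p3=1, p4=3)

YES — reachable via ⟨t0, t1, t1⟩ (3 firings)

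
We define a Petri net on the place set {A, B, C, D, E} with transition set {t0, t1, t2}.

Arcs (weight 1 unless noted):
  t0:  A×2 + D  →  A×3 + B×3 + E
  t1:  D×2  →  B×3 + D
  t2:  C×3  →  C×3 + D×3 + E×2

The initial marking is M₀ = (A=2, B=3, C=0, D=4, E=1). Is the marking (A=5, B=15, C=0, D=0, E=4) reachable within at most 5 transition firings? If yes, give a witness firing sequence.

step 1: fire t0:  (A=2, B=3, C=0, D=4, E=1) → (A=3, B=6, C=0, D=3, E=2)
step 2: fire t0:  (A=3, B=6, C=0, D=3, E=2) → (A=4, B=9, C=0, D=2, E=3)
step 3: fire t1:  (A=4, B=9, C=0, D=2, E=3) → (A=4, B=12, C=0, D=1, E=3)
step 4: fire t0:  (A=4, B=12, C=0, D=1, E=3) → (A=5, B=15, C=0, D=0, E=4)

YES — reachable via ⟨t0, t0, t1, t0⟩ (4 firings)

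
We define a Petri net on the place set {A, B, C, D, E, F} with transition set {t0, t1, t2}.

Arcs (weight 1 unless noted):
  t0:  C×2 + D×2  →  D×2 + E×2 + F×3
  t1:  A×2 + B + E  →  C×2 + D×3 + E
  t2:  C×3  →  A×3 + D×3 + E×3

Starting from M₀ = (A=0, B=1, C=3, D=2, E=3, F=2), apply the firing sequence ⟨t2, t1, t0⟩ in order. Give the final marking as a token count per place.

(A=1, B=0, C=0, D=8, E=8, F=5)

step 1: fire t2:  (A=0, B=1, C=3, D=2, E=3, F=2) → (A=3, B=1, C=0, D=5, E=6, F=2)
step 2: fire t1:  (A=3, B=1, C=0, D=5, E=6, F=2) → (A=1, B=0, C=2, D=8, E=6, F=2)
step 3: fire t0:  (A=1, B=0, C=2, D=8, E=6, F=2) → (A=1, B=0, C=0, D=8, E=8, F=5)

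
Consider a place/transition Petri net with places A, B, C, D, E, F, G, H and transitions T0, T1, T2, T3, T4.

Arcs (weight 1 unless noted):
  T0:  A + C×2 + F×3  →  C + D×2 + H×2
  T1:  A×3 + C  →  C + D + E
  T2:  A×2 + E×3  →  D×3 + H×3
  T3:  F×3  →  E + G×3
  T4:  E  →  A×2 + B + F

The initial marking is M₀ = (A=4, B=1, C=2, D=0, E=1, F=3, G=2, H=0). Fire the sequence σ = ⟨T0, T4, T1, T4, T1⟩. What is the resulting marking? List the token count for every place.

(A=1, B=3, C=1, D=4, E=1, F=2, G=2, H=2)

step 1: fire T0:  (A=4, B=1, C=2, D=0, E=1, F=3, G=2, H=0) → (A=3, B=1, C=1, D=2, E=1, F=0, G=2, H=2)
step 2: fire T4:  (A=3, B=1, C=1, D=2, E=1, F=0, G=2, H=2) → (A=5, B=2, C=1, D=2, E=0, F=1, G=2, H=2)
step 3: fire T1:  (A=5, B=2, C=1, D=2, E=0, F=1, G=2, H=2) → (A=2, B=2, C=1, D=3, E=1, F=1, G=2, H=2)
step 4: fire T4:  (A=2, B=2, C=1, D=3, E=1, F=1, G=2, H=2) → (A=4, B=3, C=1, D=3, E=0, F=2, G=2, H=2)
step 5: fire T1:  (A=4, B=3, C=1, D=3, E=0, F=2, G=2, H=2) → (A=1, B=3, C=1, D=4, E=1, F=2, G=2, H=2)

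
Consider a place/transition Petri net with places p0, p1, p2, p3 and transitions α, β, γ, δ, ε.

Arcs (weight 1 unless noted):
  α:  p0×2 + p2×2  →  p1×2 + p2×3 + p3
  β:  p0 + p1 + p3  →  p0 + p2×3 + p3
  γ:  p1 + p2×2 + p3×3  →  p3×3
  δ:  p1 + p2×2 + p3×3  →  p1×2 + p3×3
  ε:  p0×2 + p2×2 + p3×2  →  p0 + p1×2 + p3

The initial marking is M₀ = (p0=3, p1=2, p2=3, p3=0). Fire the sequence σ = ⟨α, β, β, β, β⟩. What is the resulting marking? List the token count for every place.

step 1: fire α:  (p0=3, p1=2, p2=3, p3=0) → (p0=1, p1=4, p2=4, p3=1)
step 2: fire β:  (p0=1, p1=4, p2=4, p3=1) → (p0=1, p1=3, p2=7, p3=1)
step 3: fire β:  (p0=1, p1=3, p2=7, p3=1) → (p0=1, p1=2, p2=10, p3=1)
step 4: fire β:  (p0=1, p1=2, p2=10, p3=1) → (p0=1, p1=1, p2=13, p3=1)
step 5: fire β:  (p0=1, p1=1, p2=13, p3=1) → (p0=1, p1=0, p2=16, p3=1)

(p0=1, p1=0, p2=16, p3=1)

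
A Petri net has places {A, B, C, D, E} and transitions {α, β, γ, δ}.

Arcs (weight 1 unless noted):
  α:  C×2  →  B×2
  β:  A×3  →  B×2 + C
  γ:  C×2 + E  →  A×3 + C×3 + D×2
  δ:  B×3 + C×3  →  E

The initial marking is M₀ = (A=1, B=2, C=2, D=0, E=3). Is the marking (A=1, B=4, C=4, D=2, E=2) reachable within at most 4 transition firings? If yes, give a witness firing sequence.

YES — reachable via ⟨γ, β⟩ (2 firings)

step 1: fire γ:  (A=1, B=2, C=2, D=0, E=3) → (A=4, B=2, C=3, D=2, E=2)
step 2: fire β:  (A=4, B=2, C=3, D=2, E=2) → (A=1, B=4, C=4, D=2, E=2)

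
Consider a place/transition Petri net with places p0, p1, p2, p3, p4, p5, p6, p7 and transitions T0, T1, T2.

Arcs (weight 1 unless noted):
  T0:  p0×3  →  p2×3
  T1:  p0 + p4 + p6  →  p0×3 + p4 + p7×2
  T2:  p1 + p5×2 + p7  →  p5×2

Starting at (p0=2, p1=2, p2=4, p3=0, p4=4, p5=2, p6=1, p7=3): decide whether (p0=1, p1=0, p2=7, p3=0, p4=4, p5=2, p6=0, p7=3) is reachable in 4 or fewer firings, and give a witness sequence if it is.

step 1: fire T1:  (p0=2, p1=2, p2=4, p3=0, p4=4, p5=2, p6=1, p7=3) → (p0=4, p1=2, p2=4, p3=0, p4=4, p5=2, p6=0, p7=5)
step 2: fire T0:  (p0=4, p1=2, p2=4, p3=0, p4=4, p5=2, p6=0, p7=5) → (p0=1, p1=2, p2=7, p3=0, p4=4, p5=2, p6=0, p7=5)
step 3: fire T2:  (p0=1, p1=2, p2=7, p3=0, p4=4, p5=2, p6=0, p7=5) → (p0=1, p1=1, p2=7, p3=0, p4=4, p5=2, p6=0, p7=4)
step 4: fire T2:  (p0=1, p1=1, p2=7, p3=0, p4=4, p5=2, p6=0, p7=4) → (p0=1, p1=0, p2=7, p3=0, p4=4, p5=2, p6=0, p7=3)

YES — reachable via ⟨T1, T0, T2, T2⟩ (4 firings)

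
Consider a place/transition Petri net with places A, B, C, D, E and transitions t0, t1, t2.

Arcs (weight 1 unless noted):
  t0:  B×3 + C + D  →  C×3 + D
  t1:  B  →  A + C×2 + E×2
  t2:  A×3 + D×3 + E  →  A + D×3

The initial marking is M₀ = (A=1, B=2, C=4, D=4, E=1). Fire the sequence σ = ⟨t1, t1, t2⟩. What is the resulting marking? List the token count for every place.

step 1: fire t1:  (A=1, B=2, C=4, D=4, E=1) → (A=2, B=1, C=6, D=4, E=3)
step 2: fire t1:  (A=2, B=1, C=6, D=4, E=3) → (A=3, B=0, C=8, D=4, E=5)
step 3: fire t2:  (A=3, B=0, C=8, D=4, E=5) → (A=1, B=0, C=8, D=4, E=4)

(A=1, B=0, C=8, D=4, E=4)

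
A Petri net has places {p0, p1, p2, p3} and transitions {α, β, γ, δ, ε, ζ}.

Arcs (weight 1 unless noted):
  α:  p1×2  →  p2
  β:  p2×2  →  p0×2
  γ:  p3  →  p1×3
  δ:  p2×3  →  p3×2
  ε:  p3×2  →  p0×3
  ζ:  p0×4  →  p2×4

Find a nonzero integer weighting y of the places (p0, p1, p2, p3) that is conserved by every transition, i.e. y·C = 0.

Incidence matrix C (rows=places, cols=transitions):
        α    β    γ    δ    ε    ζ
   p0   0    2    0    0    3   -4
   p1  -2    0    3    0    0    0
   p2   1   -2    0   -3    0    4
   p3   0    0   -1    2   -2    0

Candidate y = [2, 1, 2, 3]; check y·C column-wise:
  col α: 2·0 + 1·-2 + 2·1 + 3·0 = 0
  col β: 2·2 + 1·0 + 2·-2 + 3·0 = 0
  col γ: 2·0 + 1·3 + 2·0 + 3·-1 = 0
  col δ: 2·0 + 1·0 + 2·-3 + 3·2 = 0
  col ε: 2·3 + 1·0 + 2·0 + 3·-2 = 0
  col ζ: 2·-4 + 1·0 + 2·4 + 3·0 = 0

y = (p0:2, p1:1, p2:2, p3:3)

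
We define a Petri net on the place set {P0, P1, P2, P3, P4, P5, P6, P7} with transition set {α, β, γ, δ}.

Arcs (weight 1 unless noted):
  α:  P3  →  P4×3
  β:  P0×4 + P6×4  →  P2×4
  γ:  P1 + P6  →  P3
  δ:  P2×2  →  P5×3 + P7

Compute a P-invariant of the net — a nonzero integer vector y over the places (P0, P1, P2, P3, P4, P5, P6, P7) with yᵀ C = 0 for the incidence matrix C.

y = (P0:0, P1:3, P2:0, P3:3, P4:1, P5:0, P6:0, P7:0)

Incidence matrix C (rows=places, cols=transitions):
        α    β    γ    δ
   P0   0   -4    0    0
   P1   0    0   -1    0
   P2   0    4    0   -2
   P3  -1    0    1    0
   P4   3    0    0    0
   P5   0    0    0    3
   P6   0   -4   -1    0
   P7   0    0    0    1

Candidate y = [0, 3, 0, 3, 1, 0, 0, 0]; check y·C column-wise:
  col α: 3·0 + 3·-1 + 1·3 = 0
  col β: 0·-4 + 3·0 + 0·4 + 3·0 + 1·0 + 0·-4 = 0
  col γ: 3·-1 + 3·1 + 1·0 + 0·-1 = 0
  col δ: 3·0 + 0·-2 + 3·0 + 1·0 + 0·3 + 0·1 = 0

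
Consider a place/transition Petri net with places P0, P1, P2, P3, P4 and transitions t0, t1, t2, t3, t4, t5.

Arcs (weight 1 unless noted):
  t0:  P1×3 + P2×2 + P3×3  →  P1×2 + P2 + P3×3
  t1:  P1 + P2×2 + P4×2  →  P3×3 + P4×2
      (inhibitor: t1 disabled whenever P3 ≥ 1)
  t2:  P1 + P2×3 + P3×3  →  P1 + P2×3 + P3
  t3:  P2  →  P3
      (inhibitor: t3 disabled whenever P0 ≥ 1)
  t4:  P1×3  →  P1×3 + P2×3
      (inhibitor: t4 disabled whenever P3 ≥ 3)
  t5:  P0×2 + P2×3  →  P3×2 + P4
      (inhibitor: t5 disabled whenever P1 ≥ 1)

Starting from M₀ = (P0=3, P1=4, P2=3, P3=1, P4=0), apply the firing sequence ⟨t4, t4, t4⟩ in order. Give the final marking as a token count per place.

(P0=3, P1=4, P2=12, P3=1, P4=0)

step 1: fire t4:  (P0=3, P1=4, P2=3, P3=1, P4=0) → (P0=3, P1=4, P2=6, P3=1, P4=0)
step 2: fire t4:  (P0=3, P1=4, P2=6, P3=1, P4=0) → (P0=3, P1=4, P2=9, P3=1, P4=0)
step 3: fire t4:  (P0=3, P1=4, P2=9, P3=1, P4=0) → (P0=3, P1=4, P2=12, P3=1, P4=0)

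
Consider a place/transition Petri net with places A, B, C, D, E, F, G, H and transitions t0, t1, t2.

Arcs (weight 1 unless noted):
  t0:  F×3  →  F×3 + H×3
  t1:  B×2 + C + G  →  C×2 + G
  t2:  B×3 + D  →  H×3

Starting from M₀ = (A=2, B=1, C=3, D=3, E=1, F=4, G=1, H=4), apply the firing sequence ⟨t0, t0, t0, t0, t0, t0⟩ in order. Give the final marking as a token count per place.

(A=2, B=1, C=3, D=3, E=1, F=4, G=1, H=22)

step 1: fire t0:  (A=2, B=1, C=3, D=3, E=1, F=4, G=1, H=4) → (A=2, B=1, C=3, D=3, E=1, F=4, G=1, H=7)
step 2: fire t0:  (A=2, B=1, C=3, D=3, E=1, F=4, G=1, H=7) → (A=2, B=1, C=3, D=3, E=1, F=4, G=1, H=10)
step 3: fire t0:  (A=2, B=1, C=3, D=3, E=1, F=4, G=1, H=10) → (A=2, B=1, C=3, D=3, E=1, F=4, G=1, H=13)
step 4: fire t0:  (A=2, B=1, C=3, D=3, E=1, F=4, G=1, H=13) → (A=2, B=1, C=3, D=3, E=1, F=4, G=1, H=16)
step 5: fire t0:  (A=2, B=1, C=3, D=3, E=1, F=4, G=1, H=16) → (A=2, B=1, C=3, D=3, E=1, F=4, G=1, H=19)
step 6: fire t0:  (A=2, B=1, C=3, D=3, E=1, F=4, G=1, H=19) → (A=2, B=1, C=3, D=3, E=1, F=4, G=1, H=22)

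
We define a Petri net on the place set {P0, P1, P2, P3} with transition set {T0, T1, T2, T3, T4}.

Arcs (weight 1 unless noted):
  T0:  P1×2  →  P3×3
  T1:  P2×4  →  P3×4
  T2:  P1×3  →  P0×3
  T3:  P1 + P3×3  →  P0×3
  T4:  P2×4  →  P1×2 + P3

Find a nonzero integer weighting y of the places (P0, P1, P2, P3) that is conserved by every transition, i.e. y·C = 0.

y = (P0:3, P1:3, P2:2, P3:2)

Incidence matrix C (rows=places, cols=transitions):
       T0   T1   T2   T3   T4
   P0   0    0    3    3    0
   P1  -2    0   -3   -1    2
   P2   0   -4    0    0   -4
   P3   3    4    0   -3    1

Candidate y = [3, 3, 2, 2]; check y·C column-wise:
  col T0: 3·0 + 3·-2 + 2·0 + 2·3 = 0
  col T1: 3·0 + 3·0 + 2·-4 + 2·4 = 0
  col T2: 3·3 + 3·-3 + 2·0 + 2·0 = 0
  col T3: 3·3 + 3·-1 + 2·0 + 2·-3 = 0
  col T4: 3·0 + 3·2 + 2·-4 + 2·1 = 0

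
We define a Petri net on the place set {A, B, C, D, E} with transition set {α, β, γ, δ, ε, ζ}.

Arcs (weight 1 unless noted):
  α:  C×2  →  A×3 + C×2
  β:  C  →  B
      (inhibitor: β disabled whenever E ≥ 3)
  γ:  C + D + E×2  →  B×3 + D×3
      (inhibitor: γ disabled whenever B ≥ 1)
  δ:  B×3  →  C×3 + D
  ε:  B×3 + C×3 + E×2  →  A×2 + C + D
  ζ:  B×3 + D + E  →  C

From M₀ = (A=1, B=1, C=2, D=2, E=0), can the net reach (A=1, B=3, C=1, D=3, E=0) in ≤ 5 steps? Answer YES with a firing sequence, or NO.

NO — not reachable within 5 firings

depth 0: 1 marking
depth 1: 3 markings reached so far
depth 2: 6 markings reached so far
depth 3: 10 markings reached so far
depth 4: 15 markings reached so far
depth 5: 21 markings reached so far
target is not among the 21 markings reachable within 5 steps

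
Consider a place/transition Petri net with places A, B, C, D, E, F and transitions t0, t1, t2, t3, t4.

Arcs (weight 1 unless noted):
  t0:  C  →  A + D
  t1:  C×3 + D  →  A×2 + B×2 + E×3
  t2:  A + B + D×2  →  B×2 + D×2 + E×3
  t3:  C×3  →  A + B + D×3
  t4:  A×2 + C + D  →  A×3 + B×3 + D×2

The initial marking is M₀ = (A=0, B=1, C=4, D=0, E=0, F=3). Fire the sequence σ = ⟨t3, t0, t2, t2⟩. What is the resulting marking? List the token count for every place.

step 1: fire t3:  (A=0, B=1, C=4, D=0, E=0, F=3) → (A=1, B=2, C=1, D=3, E=0, F=3)
step 2: fire t0:  (A=1, B=2, C=1, D=3, E=0, F=3) → (A=2, B=2, C=0, D=4, E=0, F=3)
step 3: fire t2:  (A=2, B=2, C=0, D=4, E=0, F=3) → (A=1, B=3, C=0, D=4, E=3, F=3)
step 4: fire t2:  (A=1, B=3, C=0, D=4, E=3, F=3) → (A=0, B=4, C=0, D=4, E=6, F=3)

(A=0, B=4, C=0, D=4, E=6, F=3)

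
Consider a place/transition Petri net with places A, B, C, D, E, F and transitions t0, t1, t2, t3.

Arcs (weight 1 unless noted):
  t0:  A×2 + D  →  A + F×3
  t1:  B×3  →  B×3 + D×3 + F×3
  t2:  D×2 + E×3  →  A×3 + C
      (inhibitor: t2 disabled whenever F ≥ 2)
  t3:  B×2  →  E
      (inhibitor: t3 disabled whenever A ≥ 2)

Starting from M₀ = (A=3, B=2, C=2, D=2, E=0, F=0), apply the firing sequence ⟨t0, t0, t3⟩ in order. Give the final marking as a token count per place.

(A=1, B=0, C=2, D=0, E=1, F=6)

step 1: fire t0:  (A=3, B=2, C=2, D=2, E=0, F=0) → (A=2, B=2, C=2, D=1, E=0, F=3)
step 2: fire t0:  (A=2, B=2, C=2, D=1, E=0, F=3) → (A=1, B=2, C=2, D=0, E=0, F=6)
step 3: fire t3:  (A=1, B=2, C=2, D=0, E=0, F=6) → (A=1, B=0, C=2, D=0, E=1, F=6)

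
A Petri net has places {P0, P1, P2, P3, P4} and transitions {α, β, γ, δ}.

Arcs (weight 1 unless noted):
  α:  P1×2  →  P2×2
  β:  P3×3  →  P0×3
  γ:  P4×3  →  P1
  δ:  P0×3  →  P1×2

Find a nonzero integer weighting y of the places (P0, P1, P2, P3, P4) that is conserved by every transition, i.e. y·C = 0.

y = (P0:2, P1:3, P2:3, P3:2, P4:1)

Incidence matrix C (rows=places, cols=transitions):
        α    β    γ    δ
   P0   0    3    0   -3
   P1  -2    0    1    2
   P2   2    0    0    0
   P3   0   -3    0    0
   P4   0    0   -3    0

Candidate y = [2, 3, 3, 2, 1]; check y·C column-wise:
  col α: 2·0 + 3·-2 + 3·2 + 2·0 + 1·0 = 0
  col β: 2·3 + 3·0 + 3·0 + 2·-3 + 1·0 = 0
  col γ: 2·0 + 3·1 + 3·0 + 2·0 + 1·-3 = 0
  col δ: 2·-3 + 3·2 + 3·0 + 2·0 + 1·0 = 0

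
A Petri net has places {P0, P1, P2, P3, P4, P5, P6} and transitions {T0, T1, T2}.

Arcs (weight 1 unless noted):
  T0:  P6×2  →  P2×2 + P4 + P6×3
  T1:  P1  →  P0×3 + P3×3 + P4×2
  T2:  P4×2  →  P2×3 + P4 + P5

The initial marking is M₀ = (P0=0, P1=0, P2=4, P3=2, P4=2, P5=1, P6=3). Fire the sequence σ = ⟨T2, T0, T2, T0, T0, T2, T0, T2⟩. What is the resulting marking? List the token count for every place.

(P0=0, P1=0, P2=24, P3=2, P4=2, P5=5, P6=7)

step 1: fire T2:  (P0=0, P1=0, P2=4, P3=2, P4=2, P5=1, P6=3) → (P0=0, P1=0, P2=7, P3=2, P4=1, P5=2, P6=3)
step 2: fire T0:  (P0=0, P1=0, P2=7, P3=2, P4=1, P5=2, P6=3) → (P0=0, P1=0, P2=9, P3=2, P4=2, P5=2, P6=4)
step 3: fire T2:  (P0=0, P1=0, P2=9, P3=2, P4=2, P5=2, P6=4) → (P0=0, P1=0, P2=12, P3=2, P4=1, P5=3, P6=4)
step 4: fire T0:  (P0=0, P1=0, P2=12, P3=2, P4=1, P5=3, P6=4) → (P0=0, P1=0, P2=14, P3=2, P4=2, P5=3, P6=5)
step 5: fire T0:  (P0=0, P1=0, P2=14, P3=2, P4=2, P5=3, P6=5) → (P0=0, P1=0, P2=16, P3=2, P4=3, P5=3, P6=6)
step 6: fire T2:  (P0=0, P1=0, P2=16, P3=2, P4=3, P5=3, P6=6) → (P0=0, P1=0, P2=19, P3=2, P4=2, P5=4, P6=6)
step 7: fire T0:  (P0=0, P1=0, P2=19, P3=2, P4=2, P5=4, P6=6) → (P0=0, P1=0, P2=21, P3=2, P4=3, P5=4, P6=7)
step 8: fire T2:  (P0=0, P1=0, P2=21, P3=2, P4=3, P5=4, P6=7) → (P0=0, P1=0, P2=24, P3=2, P4=2, P5=5, P6=7)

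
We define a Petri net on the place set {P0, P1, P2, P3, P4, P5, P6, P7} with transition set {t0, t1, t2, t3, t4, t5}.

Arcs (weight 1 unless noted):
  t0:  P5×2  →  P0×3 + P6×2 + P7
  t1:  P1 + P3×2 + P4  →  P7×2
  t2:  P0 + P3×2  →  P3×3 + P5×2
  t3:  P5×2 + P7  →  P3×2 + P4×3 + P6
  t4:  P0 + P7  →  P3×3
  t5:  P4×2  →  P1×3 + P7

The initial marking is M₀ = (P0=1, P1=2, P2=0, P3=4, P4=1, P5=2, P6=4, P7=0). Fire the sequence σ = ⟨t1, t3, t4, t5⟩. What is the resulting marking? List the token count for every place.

(P0=0, P1=4, P2=0, P3=7, P4=1, P5=0, P6=5, P7=1)

step 1: fire t1:  (P0=1, P1=2, P2=0, P3=4, P4=1, P5=2, P6=4, P7=0) → (P0=1, P1=1, P2=0, P3=2, P4=0, P5=2, P6=4, P7=2)
step 2: fire t3:  (P0=1, P1=1, P2=0, P3=2, P4=0, P5=2, P6=4, P7=2) → (P0=1, P1=1, P2=0, P3=4, P4=3, P5=0, P6=5, P7=1)
step 3: fire t4:  (P0=1, P1=1, P2=0, P3=4, P4=3, P5=0, P6=5, P7=1) → (P0=0, P1=1, P2=0, P3=7, P4=3, P5=0, P6=5, P7=0)
step 4: fire t5:  (P0=0, P1=1, P2=0, P3=7, P4=3, P5=0, P6=5, P7=0) → (P0=0, P1=4, P2=0, P3=7, P4=1, P5=0, P6=5, P7=1)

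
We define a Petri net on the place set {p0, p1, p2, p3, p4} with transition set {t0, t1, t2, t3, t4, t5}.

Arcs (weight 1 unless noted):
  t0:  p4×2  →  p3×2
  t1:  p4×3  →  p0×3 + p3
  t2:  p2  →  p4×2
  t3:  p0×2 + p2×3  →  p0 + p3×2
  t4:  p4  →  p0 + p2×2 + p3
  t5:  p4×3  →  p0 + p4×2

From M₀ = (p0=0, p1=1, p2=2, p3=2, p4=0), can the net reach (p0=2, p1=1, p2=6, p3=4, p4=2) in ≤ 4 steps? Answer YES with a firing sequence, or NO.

depth 0: 1 marking
depth 1: 2 markings reached so far
depth 2: 5 markings reached so far
depth 3: 10 markings reached so far
depth 4: 20 markings reached so far
target is not among the 20 markings reachable within 4 steps

NO — not reachable within 4 firings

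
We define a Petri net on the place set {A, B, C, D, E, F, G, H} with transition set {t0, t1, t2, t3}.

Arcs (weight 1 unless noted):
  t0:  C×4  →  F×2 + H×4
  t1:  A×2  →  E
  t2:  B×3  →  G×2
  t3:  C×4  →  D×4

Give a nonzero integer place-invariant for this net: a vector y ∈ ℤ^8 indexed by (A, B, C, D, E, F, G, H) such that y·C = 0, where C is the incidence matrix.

y = (A:1, B:0, C:0, D:0, E:2, F:0, G:0, H:0)

Incidence matrix C (rows=places, cols=transitions):
       t0   t1   t2   t3
    A   0   -2    0    0
    B   0    0   -3    0
    C  -4    0    0   -4
    D   0    0    0    4
    E   0    1    0    0
    F   2    0    0    0
    G   0    0    2    0
    H   4    0    0    0

Candidate y = [1, 0, 0, 0, 2, 0, 0, 0]; check y·C column-wise:
  col t0: 1·0 + 0·-4 + 2·0 + 0·2 + 0·4 = 0
  col t1: 1·-2 + 2·1 = 0
  col t2: 1·0 + 0·-3 + 2·0 + 0·2 = 0
  col t3: 1·0 + 0·-4 + 0·4 + 2·0 = 0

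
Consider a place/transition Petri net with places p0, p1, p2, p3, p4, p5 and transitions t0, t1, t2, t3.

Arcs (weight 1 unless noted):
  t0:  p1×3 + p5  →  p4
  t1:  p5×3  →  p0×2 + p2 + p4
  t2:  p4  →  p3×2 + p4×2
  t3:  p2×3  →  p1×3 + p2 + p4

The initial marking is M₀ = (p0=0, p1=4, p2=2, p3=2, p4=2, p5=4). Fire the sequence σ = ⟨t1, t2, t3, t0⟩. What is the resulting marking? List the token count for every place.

(p0=2, p1=4, p2=1, p3=4, p4=6, p5=0)

step 1: fire t1:  (p0=0, p1=4, p2=2, p3=2, p4=2, p5=4) → (p0=2, p1=4, p2=3, p3=2, p4=3, p5=1)
step 2: fire t2:  (p0=2, p1=4, p2=3, p3=2, p4=3, p5=1) → (p0=2, p1=4, p2=3, p3=4, p4=4, p5=1)
step 3: fire t3:  (p0=2, p1=4, p2=3, p3=4, p4=4, p5=1) → (p0=2, p1=7, p2=1, p3=4, p4=5, p5=1)
step 4: fire t0:  (p0=2, p1=7, p2=1, p3=4, p4=5, p5=1) → (p0=2, p1=4, p2=1, p3=4, p4=6, p5=0)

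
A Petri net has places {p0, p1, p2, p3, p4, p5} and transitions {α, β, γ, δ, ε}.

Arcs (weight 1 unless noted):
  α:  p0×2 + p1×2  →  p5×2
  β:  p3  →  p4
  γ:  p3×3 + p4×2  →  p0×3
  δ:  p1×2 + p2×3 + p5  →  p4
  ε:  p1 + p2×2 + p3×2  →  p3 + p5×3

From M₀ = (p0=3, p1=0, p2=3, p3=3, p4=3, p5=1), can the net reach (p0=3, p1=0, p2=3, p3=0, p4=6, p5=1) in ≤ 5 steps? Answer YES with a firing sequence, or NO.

YES — reachable via ⟨β, β, β⟩ (3 firings)

step 1: fire β:  (p0=3, p1=0, p2=3, p3=3, p4=3, p5=1) → (p0=3, p1=0, p2=3, p3=2, p4=4, p5=1)
step 2: fire β:  (p0=3, p1=0, p2=3, p3=2, p4=4, p5=1) → (p0=3, p1=0, p2=3, p3=1, p4=5, p5=1)
step 3: fire β:  (p0=3, p1=0, p2=3, p3=1, p4=5, p5=1) → (p0=3, p1=0, p2=3, p3=0, p4=6, p5=1)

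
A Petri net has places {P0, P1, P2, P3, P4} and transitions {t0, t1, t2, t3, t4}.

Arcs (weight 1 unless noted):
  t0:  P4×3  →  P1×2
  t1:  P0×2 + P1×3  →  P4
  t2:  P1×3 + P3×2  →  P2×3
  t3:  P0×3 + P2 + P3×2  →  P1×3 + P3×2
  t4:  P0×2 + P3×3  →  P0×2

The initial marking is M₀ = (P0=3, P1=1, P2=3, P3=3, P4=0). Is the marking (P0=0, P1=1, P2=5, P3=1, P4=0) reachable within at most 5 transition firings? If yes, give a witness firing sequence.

step 1: fire t3:  (P0=3, P1=1, P2=3, P3=3, P4=0) → (P0=0, P1=4, P2=2, P3=3, P4=0)
step 2: fire t2:  (P0=0, P1=4, P2=2, P3=3, P4=0) → (P0=0, P1=1, P2=5, P3=1, P4=0)

YES — reachable via ⟨t3, t2⟩ (2 firings)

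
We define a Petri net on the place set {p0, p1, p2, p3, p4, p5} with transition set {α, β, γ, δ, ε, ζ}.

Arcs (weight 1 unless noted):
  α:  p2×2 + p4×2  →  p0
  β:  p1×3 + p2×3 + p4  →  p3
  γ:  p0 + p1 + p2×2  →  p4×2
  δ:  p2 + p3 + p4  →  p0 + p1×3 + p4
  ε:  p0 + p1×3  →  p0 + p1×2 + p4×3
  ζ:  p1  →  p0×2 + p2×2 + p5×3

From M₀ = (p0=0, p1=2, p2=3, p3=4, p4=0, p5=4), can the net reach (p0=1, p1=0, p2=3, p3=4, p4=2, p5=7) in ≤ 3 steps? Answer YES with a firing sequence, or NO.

step 1: fire ζ:  (p0=0, p1=2, p2=3, p3=4, p4=0, p5=4) → (p0=2, p1=1, p2=5, p3=4, p4=0, p5=7)
step 2: fire γ:  (p0=2, p1=1, p2=5, p3=4, p4=0, p5=7) → (p0=1, p1=0, p2=3, p3=4, p4=2, p5=7)

YES — reachable via ⟨ζ, γ⟩ (2 firings)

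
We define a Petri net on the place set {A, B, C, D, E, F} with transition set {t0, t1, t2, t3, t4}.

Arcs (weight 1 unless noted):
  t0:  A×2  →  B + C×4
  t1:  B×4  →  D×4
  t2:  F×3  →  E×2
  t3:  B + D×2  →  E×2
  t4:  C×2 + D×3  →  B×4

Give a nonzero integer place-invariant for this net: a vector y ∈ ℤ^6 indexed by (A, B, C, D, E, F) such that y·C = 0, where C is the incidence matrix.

y = (A:3, B:2, C:1, D:2, E:3, F:2)

Incidence matrix C (rows=places, cols=transitions):
       t0   t1   t2   t3   t4
    A  -2    0    0    0    0
    B   1   -4    0   -1    4
    C   4    0    0    0   -2
    D   0    4    0   -2   -3
    E   0    0    2    2    0
    F   0    0   -3    0    0

Candidate y = [3, 2, 1, 2, 3, 2]; check y·C column-wise:
  col t0: 3·-2 + 2·1 + 1·4 + 2·0 + 3·0 + 2·0 = 0
  col t1: 3·0 + 2·-4 + 1·0 + 2·4 + 3·0 + 2·0 = 0
  col t2: 3·0 + 2·0 + 1·0 + 2·0 + 3·2 + 2·-3 = 0
  col t3: 3·0 + 2·-1 + 1·0 + 2·-2 + 3·2 + 2·0 = 0
  col t4: 3·0 + 2·4 + 1·-2 + 2·-3 + 3·0 + 2·0 = 0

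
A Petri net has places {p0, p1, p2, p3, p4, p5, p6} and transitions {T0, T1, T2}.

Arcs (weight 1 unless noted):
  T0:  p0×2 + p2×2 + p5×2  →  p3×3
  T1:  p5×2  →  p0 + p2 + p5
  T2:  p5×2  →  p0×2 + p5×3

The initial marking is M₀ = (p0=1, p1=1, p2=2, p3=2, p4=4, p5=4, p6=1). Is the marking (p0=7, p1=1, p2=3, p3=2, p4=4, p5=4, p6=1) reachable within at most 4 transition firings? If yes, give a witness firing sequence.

depth 0: 1 marking
depth 1: 3 markings reached so far
depth 2: 8 markings reached so far
depth 3: 15 markings reached so far
depth 4: 22 markings reached so far
target is not among the 22 markings reachable within 4 steps

NO — not reachable within 4 firings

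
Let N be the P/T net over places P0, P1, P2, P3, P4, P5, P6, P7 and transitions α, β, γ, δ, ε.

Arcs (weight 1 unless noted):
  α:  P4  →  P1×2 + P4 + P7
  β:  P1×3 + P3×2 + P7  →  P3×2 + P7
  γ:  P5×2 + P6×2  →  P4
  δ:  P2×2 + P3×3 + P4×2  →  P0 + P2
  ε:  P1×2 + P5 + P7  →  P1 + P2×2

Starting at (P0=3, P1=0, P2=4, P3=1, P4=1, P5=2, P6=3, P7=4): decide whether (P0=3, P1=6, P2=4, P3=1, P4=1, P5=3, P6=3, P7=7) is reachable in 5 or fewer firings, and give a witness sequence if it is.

NO — not reachable within 5 firings

depth 0: 1 marking
depth 1: 3 markings reached so far
depth 2: 6 markings reached so far
depth 3: 9 markings reached so far
depth 4: 13 markings reached so far
depth 5: 17 markings reached so far
target is not among the 17 markings reachable within 5 steps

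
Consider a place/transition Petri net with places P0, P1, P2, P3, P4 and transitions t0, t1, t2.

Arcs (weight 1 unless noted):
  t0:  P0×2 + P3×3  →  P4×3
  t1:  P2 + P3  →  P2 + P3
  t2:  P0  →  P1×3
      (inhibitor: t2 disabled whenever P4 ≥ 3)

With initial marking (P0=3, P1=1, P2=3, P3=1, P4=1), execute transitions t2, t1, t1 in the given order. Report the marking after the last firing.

step 1: fire t2:  (P0=3, P1=1, P2=3, P3=1, P4=1) → (P0=2, P1=4, P2=3, P3=1, P4=1)
step 2: fire t1:  (P0=2, P1=4, P2=3, P3=1, P4=1) → (P0=2, P1=4, P2=3, P3=1, P4=1)
step 3: fire t1:  (P0=2, P1=4, P2=3, P3=1, P4=1) → (P0=2, P1=4, P2=3, P3=1, P4=1)

(P0=2, P1=4, P2=3, P3=1, P4=1)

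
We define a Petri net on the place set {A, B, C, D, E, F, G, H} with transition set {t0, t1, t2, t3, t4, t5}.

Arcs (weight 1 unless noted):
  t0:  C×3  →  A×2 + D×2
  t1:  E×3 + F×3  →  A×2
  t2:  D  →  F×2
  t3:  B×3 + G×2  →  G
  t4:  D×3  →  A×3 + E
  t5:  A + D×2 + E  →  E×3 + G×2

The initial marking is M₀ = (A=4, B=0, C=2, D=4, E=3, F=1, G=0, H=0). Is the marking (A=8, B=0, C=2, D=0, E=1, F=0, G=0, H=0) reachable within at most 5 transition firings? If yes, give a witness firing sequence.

NO — not reachable within 5 firings

depth 0: 1 marking
depth 1: 4 markings reached so far
depth 2: 9 markings reached so far
depth 3: 14 markings reached so far
depth 4: 17 markings reached so far
depth 5: 18 markings reached so far
target is not among the 18 markings reachable within 5 steps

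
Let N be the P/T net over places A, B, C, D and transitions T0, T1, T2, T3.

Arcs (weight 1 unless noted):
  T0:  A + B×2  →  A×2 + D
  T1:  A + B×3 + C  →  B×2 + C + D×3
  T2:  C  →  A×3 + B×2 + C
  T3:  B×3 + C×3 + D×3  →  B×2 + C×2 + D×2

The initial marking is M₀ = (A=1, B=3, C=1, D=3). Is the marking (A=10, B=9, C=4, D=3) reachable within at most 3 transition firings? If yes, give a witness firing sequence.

NO — not reachable within 3 firings

depth 0: 1 marking
depth 1: 4 markings reached so far
depth 2: 7 markings reached so far
depth 3: 13 markings reached so far
target is not among the 13 markings reachable within 3 steps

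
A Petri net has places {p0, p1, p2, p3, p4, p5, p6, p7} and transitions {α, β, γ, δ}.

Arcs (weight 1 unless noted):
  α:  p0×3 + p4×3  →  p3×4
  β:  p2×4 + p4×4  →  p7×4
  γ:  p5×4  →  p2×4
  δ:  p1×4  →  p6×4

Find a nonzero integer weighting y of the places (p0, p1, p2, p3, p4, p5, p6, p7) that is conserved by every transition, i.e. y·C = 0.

y = (p0:4, p1:0, p2:0, p3:3, p4:0, p5:0, p6:0, p7:0)

Incidence matrix C (rows=places, cols=transitions):
        α    β    γ    δ
   p0  -3    0    0    0
   p1   0    0    0   -4
   p2   0   -4    4    0
   p3   4    0    0    0
   p4  -3   -4    0    0
   p5   0    0   -4    0
   p6   0    0    0    4
   p7   0    4    0    0

Candidate y = [4, 0, 0, 3, 0, 0, 0, 0]; check y·C column-wise:
  col α: 4·-3 + 3·4 + 0·-3 = 0
  col β: 4·0 + 0·-4 + 3·0 + 0·-4 + 0·4 = 0
  col γ: 4·0 + 0·4 + 3·0 + 0·-4 = 0
  col δ: 4·0 + 0·-4 + 3·0 + 0·4 = 0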